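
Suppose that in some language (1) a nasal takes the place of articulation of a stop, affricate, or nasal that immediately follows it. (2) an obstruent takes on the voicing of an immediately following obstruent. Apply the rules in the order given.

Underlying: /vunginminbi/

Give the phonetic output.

Rule 1: /n/ before /g/ (velar) → [ŋ]
Rule 1: /n/ before /m/ (labial) → [m]
Rule 1: /n/ before /b/ (labial) → [m]
After rule 1: vuŋgimmimbi
Rule 2: no segment meets the rule's conditions; no change.

[vuŋgimmimbi]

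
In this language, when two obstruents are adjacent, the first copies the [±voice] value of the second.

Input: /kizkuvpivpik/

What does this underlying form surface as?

/z/ before /k/ (voiceless) → [s]
/v/ before /p/ (voiceless) → [f]
/v/ before /p/ (voiceless) → [f]

[kiskufpifpik]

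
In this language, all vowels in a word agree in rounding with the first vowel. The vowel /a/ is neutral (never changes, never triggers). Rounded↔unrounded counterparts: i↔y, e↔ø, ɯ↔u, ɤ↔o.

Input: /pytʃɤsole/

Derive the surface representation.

/ɤ/ harmonizes with /y/ ([+round]) → [o]
/e/ harmonizes with /y/ ([+round]) → [ø]

[pytʃosolø]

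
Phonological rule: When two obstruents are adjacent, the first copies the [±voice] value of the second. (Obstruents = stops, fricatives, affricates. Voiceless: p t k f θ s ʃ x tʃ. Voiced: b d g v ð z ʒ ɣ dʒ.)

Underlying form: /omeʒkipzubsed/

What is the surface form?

[omeʃkibzupsed]

/ʒ/ before /k/ (voiceless) → [ʃ]
/p/ before /z/ (voiced) → [b]
/b/ before /s/ (voiceless) → [p]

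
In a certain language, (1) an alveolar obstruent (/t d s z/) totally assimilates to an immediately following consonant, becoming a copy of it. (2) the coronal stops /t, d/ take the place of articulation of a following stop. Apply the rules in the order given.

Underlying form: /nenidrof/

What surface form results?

[nenirrof]

Rule 1: /d/ before /r/ → [r] (total assimilation)
After rule 1: nenirrof
Rule 2: no segment meets the rule's conditions; no change.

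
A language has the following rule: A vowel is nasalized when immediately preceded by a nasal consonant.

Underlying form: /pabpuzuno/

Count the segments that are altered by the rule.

1

/o/ after nasal /n/ → [õ]
1 segment changes.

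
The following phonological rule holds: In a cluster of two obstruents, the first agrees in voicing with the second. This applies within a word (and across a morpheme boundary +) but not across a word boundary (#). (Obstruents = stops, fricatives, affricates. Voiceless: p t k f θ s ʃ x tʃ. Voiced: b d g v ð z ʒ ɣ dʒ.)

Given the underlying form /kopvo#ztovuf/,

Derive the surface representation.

[kobvo#stovuf]

/p/ before /v/ (voiced) → [b]
/z/ before /t/ (voiceless) → [s]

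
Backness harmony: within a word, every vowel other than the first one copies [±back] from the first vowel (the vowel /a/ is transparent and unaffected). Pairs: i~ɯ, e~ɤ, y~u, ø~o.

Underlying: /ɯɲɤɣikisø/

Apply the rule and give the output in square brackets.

/i/ harmonizes with /ɯ/ ([+back]) → [ɯ]
/i/ harmonizes with /ɯ/ ([+back]) → [ɯ]
/ø/ harmonizes with /ɯ/ ([+back]) → [o]

[ɯɲɤɣɯkɯso]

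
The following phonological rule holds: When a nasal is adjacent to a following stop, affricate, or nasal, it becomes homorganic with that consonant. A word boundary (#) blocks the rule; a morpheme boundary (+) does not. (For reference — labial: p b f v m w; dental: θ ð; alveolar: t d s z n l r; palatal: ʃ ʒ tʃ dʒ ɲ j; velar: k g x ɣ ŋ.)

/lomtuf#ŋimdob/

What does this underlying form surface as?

/m/ before /t/ (alveolar) → [n]
/m/ before /d/ (alveolar) → [n]

[lontuf#ŋindob]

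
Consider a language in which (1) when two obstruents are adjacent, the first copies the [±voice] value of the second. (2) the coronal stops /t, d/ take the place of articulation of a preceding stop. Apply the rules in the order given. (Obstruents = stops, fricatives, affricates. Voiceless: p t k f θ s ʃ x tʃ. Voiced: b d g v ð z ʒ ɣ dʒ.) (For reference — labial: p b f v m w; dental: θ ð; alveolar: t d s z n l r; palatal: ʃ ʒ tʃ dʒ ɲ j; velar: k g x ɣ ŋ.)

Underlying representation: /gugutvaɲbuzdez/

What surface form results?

Rule 1: /t/ before /v/ (voiced) → [d]
After rule 1: gugudvaɲbuzdez
Rule 2: no segment meets the rule's conditions; no change.

[gugudvaɲbuzdez]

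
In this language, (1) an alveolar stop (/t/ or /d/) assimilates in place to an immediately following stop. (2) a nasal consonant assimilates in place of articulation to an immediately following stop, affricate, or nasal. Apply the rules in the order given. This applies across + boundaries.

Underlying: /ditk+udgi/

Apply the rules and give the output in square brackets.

Rule 1: /t/ before /k/ (velar) → [k]
Rule 1: /d/ before /g/ (velar) → [g]
After rule 1: dikk+uggi
Rule 2: no segment meets the rule's conditions; no change.

[dikk+uggi]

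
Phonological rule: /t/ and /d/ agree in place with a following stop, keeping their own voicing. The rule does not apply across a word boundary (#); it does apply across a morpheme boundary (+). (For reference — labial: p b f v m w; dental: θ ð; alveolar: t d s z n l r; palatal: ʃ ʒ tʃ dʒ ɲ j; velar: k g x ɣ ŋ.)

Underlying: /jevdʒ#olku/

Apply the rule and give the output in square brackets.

[jevdʒ#olku]

no segment meets the rule's conditions; no change.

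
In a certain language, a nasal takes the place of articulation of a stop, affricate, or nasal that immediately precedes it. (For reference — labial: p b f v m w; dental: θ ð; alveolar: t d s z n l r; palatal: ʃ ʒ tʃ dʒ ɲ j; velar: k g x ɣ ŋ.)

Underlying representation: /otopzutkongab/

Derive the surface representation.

[otopzutkongab]

no segment meets the rule's conditions; no change.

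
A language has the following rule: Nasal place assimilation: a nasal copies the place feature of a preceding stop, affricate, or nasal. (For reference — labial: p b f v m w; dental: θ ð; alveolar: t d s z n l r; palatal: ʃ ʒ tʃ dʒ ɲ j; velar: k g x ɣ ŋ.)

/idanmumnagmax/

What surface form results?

/m/ after /n/ (alveolar) → [n]
/n/ after /m/ (labial) → [m]
/m/ after /g/ (velar) → [ŋ]

[idannummagŋax]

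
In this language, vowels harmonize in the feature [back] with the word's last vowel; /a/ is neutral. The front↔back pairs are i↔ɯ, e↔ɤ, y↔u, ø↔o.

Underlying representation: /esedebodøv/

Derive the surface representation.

[esedebødøv]

/o/ harmonizes with /ø/ ([-back]) → [ø]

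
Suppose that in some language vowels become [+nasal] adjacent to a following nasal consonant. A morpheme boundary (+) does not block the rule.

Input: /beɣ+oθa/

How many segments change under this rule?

0

No segment meets the rule's conditions.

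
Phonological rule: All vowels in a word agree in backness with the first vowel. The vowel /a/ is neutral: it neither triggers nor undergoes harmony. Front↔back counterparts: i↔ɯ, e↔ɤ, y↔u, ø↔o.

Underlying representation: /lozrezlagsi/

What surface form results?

/e/ harmonizes with /o/ ([+back]) → [ɤ]
/i/ harmonizes with /o/ ([+back]) → [ɯ]

[lozrɤzlagsɯ]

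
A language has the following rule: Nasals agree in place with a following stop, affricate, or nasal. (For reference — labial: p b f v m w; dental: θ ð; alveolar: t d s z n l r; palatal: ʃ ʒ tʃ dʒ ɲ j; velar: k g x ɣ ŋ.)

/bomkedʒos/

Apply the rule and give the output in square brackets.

[boŋkedʒos]

/m/ before /k/ (velar) → [ŋ]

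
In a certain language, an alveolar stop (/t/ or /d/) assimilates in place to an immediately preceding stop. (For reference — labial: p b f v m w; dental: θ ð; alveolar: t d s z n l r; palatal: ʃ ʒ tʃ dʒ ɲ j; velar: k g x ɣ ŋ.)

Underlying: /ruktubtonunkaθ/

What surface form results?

[rukkubponunkaθ]

/t/ after /k/ (velar) → [k]
/t/ after /b/ (labial) → [p]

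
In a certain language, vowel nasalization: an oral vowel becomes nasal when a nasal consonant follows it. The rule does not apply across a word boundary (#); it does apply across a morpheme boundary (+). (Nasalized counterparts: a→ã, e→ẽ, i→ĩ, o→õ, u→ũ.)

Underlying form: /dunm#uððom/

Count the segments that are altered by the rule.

/u/ before nasal /n/ → [ũ]
/o/ before nasal /m/ → [õ]
2 segments change.

2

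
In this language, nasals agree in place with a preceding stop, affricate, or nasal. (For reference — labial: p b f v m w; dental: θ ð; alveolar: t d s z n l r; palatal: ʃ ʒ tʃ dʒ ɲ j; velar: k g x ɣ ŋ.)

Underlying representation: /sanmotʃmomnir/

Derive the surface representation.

/m/ after /n/ (alveolar) → [n]
/m/ after /tʃ/ (palatal) → [ɲ]
/n/ after /m/ (labial) → [m]

[sannotʃɲommir]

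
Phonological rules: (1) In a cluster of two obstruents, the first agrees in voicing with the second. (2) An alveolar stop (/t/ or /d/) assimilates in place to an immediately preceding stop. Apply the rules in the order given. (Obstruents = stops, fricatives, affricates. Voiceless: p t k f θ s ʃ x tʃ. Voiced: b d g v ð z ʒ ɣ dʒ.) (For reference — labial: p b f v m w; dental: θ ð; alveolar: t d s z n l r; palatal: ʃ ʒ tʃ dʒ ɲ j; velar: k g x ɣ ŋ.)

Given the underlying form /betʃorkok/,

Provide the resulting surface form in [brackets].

Rule 1: no segment meets the rule's conditions; no change.
After rule 1: betʃorkok
Rule 2: no segment meets the rule's conditions; no change.

[betʃorkok]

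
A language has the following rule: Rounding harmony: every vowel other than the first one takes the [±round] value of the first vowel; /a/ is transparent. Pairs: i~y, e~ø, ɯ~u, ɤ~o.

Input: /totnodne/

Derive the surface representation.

/e/ harmonizes with /o/ ([+round]) → [ø]

[totnodnø]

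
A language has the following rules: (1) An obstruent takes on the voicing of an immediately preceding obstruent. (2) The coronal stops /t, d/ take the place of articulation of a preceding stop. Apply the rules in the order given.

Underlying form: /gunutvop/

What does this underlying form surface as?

Rule 1: /v/ after /t/ (voiceless) → [f]
After rule 1: gunutfop
Rule 2: no segment meets the rule's conditions; no change.

[gunutfop]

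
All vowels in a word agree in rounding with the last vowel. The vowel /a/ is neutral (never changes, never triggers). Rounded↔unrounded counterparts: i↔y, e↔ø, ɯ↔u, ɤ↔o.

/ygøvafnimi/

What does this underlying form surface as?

/y/ harmonizes with /i/ ([-round]) → [i]
/ø/ harmonizes with /i/ ([-round]) → [e]

[igevafnimi]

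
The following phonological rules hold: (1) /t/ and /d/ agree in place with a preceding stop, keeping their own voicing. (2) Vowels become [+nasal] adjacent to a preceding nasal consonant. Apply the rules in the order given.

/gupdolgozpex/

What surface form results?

Rule 1: /d/ after /p/ (labial) → [b]
After rule 1: gupbolgozpex
Rule 2: no segment meets the rule's conditions; no change.

[gupbolgozpex]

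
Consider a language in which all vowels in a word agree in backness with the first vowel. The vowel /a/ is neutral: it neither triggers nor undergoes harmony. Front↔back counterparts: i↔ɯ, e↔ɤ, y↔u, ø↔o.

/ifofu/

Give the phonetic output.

[iføfy]

/o/ harmonizes with /i/ ([-back]) → [ø]
/u/ harmonizes with /i/ ([-back]) → [y]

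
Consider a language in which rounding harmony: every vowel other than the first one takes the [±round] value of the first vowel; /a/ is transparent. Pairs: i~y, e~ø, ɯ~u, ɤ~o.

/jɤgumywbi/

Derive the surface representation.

[jɤgɯmiwbi]

/u/ harmonizes with /ɤ/ ([-round]) → [ɯ]
/y/ harmonizes with /ɤ/ ([-round]) → [i]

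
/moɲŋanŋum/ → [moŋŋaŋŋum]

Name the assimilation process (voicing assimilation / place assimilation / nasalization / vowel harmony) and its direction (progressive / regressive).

place assimilation, regressive

/ɲ/→[ŋ] /n/→[ŋ].
Each target copies a feature from the following segment, so the direction is regressive.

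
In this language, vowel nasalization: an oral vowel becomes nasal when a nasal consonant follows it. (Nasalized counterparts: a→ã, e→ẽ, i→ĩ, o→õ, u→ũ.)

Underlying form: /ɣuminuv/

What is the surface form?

/u/ before nasal /m/ → [ũ]
/i/ before nasal /n/ → [ĩ]

[ɣũmĩnuv]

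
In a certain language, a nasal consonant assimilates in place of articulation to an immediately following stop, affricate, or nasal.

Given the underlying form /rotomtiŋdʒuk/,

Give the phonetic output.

[rotontiɲdʒuk]

/m/ before /t/ (alveolar) → [n]
/ŋ/ before /dʒ/ (palatal) → [ɲ]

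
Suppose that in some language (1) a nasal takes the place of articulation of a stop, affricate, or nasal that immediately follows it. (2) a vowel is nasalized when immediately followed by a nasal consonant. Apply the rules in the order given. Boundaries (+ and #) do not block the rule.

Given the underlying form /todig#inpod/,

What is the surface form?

Rule 1: /n/ before /p/ (labial) → [m]
After rule 1: todig#impod
Rule 2: /i/ before nasal /m/ → [ĩ]

[todig#ĩmpod]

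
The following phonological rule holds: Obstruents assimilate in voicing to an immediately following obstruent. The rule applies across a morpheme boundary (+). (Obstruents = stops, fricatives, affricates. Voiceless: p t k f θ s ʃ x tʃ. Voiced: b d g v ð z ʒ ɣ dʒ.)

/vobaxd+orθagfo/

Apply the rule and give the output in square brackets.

[vobaɣd+orθakfo]

/x/ before /d/ (voiced) → [ɣ]
/g/ before /f/ (voiceless) → [k]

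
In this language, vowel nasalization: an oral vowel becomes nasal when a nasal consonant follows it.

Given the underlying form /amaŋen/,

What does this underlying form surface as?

/a/ before nasal /m/ → [ã]
/a/ before nasal /ŋ/ → [ã]
/e/ before nasal /n/ → [ẽ]

[ãmãŋẽn]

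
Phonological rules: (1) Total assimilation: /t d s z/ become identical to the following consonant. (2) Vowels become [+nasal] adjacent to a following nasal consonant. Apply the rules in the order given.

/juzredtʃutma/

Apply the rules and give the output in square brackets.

[jurretʃtʃũmma]

Rule 1: /z/ before /r/ → [r] (total assimilation)
Rule 1: /d/ before /tʃ/ → [tʃ] (total assimilation)
Rule 1: /t/ before /m/ → [m] (total assimilation)
After rule 1: jurretʃtʃumma
Rule 2: /u/ before nasal /m/ → [ũ]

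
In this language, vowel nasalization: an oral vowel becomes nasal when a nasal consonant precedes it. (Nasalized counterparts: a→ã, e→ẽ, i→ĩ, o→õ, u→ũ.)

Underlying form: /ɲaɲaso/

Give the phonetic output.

[ɲãɲãso]

/a/ after nasal /ɲ/ → [ã]
/a/ after nasal /ɲ/ → [ã]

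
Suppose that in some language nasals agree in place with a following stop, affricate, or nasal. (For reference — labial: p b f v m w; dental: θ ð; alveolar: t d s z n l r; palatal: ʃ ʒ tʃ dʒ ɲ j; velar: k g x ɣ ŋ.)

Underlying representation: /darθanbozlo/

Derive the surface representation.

[darθambozlo]

/n/ before /b/ (labial) → [m]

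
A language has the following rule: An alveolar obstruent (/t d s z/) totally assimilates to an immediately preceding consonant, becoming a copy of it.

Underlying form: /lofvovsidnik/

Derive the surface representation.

/s/ after /v/ → [v] (total assimilation)

[lofvovvidnik]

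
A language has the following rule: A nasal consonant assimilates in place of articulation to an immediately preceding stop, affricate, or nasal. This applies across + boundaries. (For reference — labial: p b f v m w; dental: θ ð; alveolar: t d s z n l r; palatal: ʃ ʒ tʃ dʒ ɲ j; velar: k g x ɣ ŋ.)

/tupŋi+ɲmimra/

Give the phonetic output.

[tupmi+ɲɲimra]

/ŋ/ after /p/ (labial) → [m]
/m/ after /ɲ/ (palatal) → [ɲ]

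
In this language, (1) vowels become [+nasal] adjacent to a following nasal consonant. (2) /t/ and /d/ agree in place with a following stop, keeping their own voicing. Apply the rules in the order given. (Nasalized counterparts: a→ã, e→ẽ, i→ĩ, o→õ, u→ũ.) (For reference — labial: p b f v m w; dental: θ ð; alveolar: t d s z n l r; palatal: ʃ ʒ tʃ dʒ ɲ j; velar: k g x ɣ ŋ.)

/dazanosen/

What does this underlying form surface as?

[dazãnosẽn]

Rule 1: /a/ before nasal /n/ → [ã]
Rule 1: /e/ before nasal /n/ → [ẽ]
After rule 1: dazãnosẽn
Rule 2: no segment meets the rule's conditions; no change.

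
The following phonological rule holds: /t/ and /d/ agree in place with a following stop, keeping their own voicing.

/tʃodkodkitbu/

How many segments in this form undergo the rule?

/d/ before /k/ (velar) → [g]
/d/ before /k/ (velar) → [g]
/t/ before /b/ (labial) → [p]
3 segments change.

3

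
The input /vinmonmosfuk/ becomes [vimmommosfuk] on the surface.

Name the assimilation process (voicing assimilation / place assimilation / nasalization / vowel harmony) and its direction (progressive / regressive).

place assimilation, regressive

/n/→[m] /n/→[m].
Each target copies a feature from the following segment, so the direction is regressive.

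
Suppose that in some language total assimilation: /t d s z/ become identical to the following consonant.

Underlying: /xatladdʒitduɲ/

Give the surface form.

[xalladʒdʒidduɲ]

/t/ before /l/ → [l] (total assimilation)
/d/ before /dʒ/ → [dʒ] (total assimilation)
/t/ before /d/ → [d] (total assimilation)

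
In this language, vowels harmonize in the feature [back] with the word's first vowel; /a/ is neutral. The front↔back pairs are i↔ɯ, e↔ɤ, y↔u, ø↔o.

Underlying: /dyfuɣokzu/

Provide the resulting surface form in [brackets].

[dyfyɣøkzy]

/u/ harmonizes with /y/ ([-back]) → [y]
/o/ harmonizes with /y/ ([-back]) → [ø]
/u/ harmonizes with /y/ ([-back]) → [y]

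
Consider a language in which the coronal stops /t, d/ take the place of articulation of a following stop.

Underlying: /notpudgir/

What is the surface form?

[noppuggir]

/t/ before /p/ (labial) → [p]
/d/ before /g/ (velar) → [g]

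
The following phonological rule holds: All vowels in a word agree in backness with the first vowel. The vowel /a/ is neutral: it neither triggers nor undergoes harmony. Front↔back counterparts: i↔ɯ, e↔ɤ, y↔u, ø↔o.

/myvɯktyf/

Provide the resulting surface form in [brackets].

[myviktyf]

/ɯ/ harmonizes with /y/ ([-back]) → [i]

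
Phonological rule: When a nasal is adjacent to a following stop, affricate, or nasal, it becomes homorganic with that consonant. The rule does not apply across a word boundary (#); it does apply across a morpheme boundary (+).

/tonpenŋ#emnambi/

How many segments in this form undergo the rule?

3

/n/ before /p/ (labial) → [m]
/n/ before /ŋ/ (velar) → [ŋ]
/m/ before /n/ (alveolar) → [n]
3 segments change.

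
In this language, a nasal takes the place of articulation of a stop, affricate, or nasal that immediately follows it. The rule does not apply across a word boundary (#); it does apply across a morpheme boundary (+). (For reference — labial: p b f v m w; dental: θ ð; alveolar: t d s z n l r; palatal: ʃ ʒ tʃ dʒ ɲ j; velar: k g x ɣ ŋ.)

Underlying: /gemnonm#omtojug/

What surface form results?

/m/ before /n/ (alveolar) → [n]
/n/ before /m/ (labial) → [m]
/m/ before /t/ (alveolar) → [n]

[gennomm#ontojug]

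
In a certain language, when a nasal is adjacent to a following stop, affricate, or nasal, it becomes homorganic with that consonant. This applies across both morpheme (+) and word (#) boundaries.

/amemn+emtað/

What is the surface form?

[amenn+entað]

/m/ before /n/ (alveolar) → [n]
/m/ before /t/ (alveolar) → [n]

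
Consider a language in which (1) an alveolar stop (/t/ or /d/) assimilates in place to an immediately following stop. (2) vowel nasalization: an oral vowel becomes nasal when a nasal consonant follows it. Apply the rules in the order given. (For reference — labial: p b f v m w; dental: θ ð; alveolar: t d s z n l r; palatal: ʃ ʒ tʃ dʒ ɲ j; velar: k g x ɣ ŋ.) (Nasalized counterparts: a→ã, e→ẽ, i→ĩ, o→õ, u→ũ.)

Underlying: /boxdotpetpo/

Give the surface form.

[boxdoppeppo]

Rule 1: /t/ before /p/ (labial) → [p]
Rule 1: /t/ before /p/ (labial) → [p]
After rule 1: boxdoppeppo
Rule 2: no segment meets the rule's conditions; no change.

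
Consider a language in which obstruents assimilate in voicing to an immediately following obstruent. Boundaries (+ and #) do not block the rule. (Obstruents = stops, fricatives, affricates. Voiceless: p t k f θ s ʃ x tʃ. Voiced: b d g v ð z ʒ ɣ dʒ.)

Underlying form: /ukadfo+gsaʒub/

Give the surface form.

/d/ before /f/ (voiceless) → [t]
/g/ before /s/ (voiceless) → [k]

[ukatfo+ksaʒub]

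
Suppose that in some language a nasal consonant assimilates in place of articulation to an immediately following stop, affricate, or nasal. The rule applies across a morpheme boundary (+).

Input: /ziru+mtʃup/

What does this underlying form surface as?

[ziru+ɲtʃup]

/m/ before /tʃ/ (palatal) → [ɲ]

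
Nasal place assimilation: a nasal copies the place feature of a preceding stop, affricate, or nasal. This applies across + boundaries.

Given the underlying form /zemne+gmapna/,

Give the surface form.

[zemme+gŋapma]

/n/ after /m/ (labial) → [m]
/m/ after /g/ (velar) → [ŋ]
/n/ after /p/ (labial) → [m]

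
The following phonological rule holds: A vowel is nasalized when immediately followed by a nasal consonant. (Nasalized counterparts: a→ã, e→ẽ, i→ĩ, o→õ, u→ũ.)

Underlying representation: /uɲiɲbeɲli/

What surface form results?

[ũɲĩɲbẽɲli]

/u/ before nasal /ɲ/ → [ũ]
/i/ before nasal /ɲ/ → [ĩ]
/e/ before nasal /ɲ/ → [ẽ]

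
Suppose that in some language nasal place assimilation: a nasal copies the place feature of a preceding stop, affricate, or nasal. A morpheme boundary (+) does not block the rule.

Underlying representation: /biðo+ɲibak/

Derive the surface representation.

no segment meets the rule's conditions; no change.

[biðo+ɲibak]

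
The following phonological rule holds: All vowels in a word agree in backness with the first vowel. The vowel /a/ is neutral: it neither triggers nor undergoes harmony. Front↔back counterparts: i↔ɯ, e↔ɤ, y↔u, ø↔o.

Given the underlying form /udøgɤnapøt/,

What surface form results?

[udogɤnapot]

/ø/ harmonizes with /u/ ([+back]) → [o]
/ø/ harmonizes with /u/ ([+back]) → [o]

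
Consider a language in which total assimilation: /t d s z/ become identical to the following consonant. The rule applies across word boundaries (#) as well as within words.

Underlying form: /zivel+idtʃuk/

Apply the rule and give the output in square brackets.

[zivel+itʃtʃuk]

/d/ before /tʃ/ → [tʃ] (total assimilation)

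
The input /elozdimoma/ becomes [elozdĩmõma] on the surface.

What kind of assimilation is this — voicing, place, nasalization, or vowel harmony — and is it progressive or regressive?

nasalization, regressive

/i/→[ĩ] /o/→[õ].
Each target copies a feature from the following segment, so the direction is regressive.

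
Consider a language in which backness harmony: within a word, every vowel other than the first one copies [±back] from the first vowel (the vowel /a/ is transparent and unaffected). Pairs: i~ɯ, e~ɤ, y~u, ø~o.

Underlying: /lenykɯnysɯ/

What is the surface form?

[lenykinysi]

/ɯ/ harmonizes with /e/ ([-back]) → [i]
/ɯ/ harmonizes with /e/ ([-back]) → [i]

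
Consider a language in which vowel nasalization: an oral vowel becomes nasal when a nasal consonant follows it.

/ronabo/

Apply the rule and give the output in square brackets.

/o/ before nasal /n/ → [õ]

[rõnabo]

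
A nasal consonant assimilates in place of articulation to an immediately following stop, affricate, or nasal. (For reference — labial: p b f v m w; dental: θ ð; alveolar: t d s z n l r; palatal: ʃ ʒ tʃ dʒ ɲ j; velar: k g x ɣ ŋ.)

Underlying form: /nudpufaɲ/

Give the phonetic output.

no segment meets the rule's conditions; no change.

[nudpufaɲ]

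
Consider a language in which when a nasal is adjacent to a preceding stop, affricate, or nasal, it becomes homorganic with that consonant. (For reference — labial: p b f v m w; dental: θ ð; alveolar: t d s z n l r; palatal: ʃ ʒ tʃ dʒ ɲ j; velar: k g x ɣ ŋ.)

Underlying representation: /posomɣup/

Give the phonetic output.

no segment meets the rule's conditions; no change.

[posomɣup]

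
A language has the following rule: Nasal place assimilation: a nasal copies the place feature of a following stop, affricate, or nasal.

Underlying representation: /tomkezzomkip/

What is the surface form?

[toŋkezzoŋkip]

/m/ before /k/ (velar) → [ŋ]
/m/ before /k/ (velar) → [ŋ]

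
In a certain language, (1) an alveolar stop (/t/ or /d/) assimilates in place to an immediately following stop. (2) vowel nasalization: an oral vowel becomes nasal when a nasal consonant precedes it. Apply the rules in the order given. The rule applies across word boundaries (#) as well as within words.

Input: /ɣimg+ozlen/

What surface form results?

Rule 1: no segment meets the rule's conditions; no change.
After rule 1: ɣimg+ozlen
Rule 2: no segment meets the rule's conditions; no change.

[ɣimg+ozlen]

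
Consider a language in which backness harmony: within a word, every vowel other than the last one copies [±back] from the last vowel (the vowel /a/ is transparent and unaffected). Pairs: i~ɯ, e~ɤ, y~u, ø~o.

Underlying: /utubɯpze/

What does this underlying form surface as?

/u/ harmonizes with /e/ ([-back]) → [y]
/u/ harmonizes with /e/ ([-back]) → [y]
/ɯ/ harmonizes with /e/ ([-back]) → [i]

[ytybipze]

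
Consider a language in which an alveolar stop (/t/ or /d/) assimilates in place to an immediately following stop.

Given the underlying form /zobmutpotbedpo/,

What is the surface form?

[zobmuppopbebpo]

/t/ before /p/ (labial) → [p]
/t/ before /b/ (labial) → [p]
/d/ before /p/ (labial) → [b]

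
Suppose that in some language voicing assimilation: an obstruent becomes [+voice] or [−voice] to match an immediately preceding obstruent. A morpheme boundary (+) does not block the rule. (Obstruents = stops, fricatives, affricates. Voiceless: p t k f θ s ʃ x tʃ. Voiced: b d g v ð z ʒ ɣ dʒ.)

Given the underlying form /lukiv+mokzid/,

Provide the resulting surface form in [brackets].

/z/ after /k/ (voiceless) → [s]

[lukiv+moksid]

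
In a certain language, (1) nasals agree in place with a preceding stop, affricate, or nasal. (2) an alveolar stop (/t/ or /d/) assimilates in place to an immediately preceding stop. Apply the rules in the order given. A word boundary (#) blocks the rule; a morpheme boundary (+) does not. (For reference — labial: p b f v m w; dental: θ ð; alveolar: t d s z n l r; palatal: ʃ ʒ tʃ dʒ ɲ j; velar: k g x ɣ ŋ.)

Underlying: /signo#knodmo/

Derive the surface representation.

[sigŋo#kŋodno]

Rule 1: /n/ after /g/ (velar) → [ŋ]
Rule 1: /n/ after /k/ (velar) → [ŋ]
Rule 1: /m/ after /d/ (alveolar) → [n]
After rule 1: sigŋo#kŋodno
Rule 2: no segment meets the rule's conditions; no change.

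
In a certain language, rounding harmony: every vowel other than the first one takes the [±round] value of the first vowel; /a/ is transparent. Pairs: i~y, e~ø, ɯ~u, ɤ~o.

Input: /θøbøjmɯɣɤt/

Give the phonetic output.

/ɯ/ harmonizes with /ø/ ([+round]) → [u]
/ɤ/ harmonizes with /ø/ ([+round]) → [o]

[θøbøjmuɣot]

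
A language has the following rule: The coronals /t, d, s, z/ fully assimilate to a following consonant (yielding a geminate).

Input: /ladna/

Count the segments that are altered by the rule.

/d/ before /n/ → [n] (total assimilation)
1 segment changes.

1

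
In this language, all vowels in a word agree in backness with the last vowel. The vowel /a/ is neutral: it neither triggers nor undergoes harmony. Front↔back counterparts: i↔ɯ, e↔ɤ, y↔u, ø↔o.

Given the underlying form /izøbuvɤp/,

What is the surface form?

[ɯzobuvɤp]

/i/ harmonizes with /ɤ/ ([+back]) → [ɯ]
/ø/ harmonizes with /ɤ/ ([+back]) → [o]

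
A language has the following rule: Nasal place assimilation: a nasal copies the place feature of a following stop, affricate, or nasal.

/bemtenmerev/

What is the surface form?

[bentemmerev]

/m/ before /t/ (alveolar) → [n]
/n/ before /m/ (labial) → [m]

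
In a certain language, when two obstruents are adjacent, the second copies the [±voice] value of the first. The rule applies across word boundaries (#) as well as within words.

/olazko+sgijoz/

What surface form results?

[olazgo+skijoz]

/k/ after /z/ (voiced) → [g]
/g/ after /s/ (voiceless) → [k]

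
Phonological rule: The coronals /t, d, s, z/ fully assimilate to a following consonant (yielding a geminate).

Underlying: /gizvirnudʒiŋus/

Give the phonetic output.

/z/ before /v/ → [v] (total assimilation)

[givvirnudʒiŋus]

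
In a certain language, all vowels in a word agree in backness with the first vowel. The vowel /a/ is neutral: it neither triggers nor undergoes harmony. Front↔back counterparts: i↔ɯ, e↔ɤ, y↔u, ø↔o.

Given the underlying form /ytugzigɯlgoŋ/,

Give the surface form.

[ytygzigilgøŋ]

/u/ harmonizes with /y/ ([-back]) → [y]
/ɯ/ harmonizes with /y/ ([-back]) → [i]
/o/ harmonizes with /y/ ([-back]) → [ø]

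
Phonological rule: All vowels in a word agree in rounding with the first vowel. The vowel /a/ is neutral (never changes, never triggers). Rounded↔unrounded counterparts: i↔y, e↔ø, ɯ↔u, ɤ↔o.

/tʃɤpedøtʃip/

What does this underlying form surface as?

[tʃɤpedetʃip]

/ø/ harmonizes with /ɤ/ ([-round]) → [e]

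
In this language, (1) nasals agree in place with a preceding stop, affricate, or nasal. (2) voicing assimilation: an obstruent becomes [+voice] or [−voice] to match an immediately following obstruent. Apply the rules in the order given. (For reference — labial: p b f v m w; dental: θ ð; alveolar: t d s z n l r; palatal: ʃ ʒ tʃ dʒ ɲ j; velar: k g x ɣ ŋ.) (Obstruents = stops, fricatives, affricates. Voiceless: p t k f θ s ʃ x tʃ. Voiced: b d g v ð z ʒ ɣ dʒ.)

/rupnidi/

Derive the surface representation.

[rupmidi]

Rule 1: /n/ after /p/ (labial) → [m]
After rule 1: rupmidi
Rule 2: no segment meets the rule's conditions; no change.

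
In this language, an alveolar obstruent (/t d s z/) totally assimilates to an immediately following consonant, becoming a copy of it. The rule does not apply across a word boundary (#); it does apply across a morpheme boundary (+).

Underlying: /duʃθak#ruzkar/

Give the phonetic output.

[duʃθak#rukkar]

/z/ before /k/ → [k] (total assimilation)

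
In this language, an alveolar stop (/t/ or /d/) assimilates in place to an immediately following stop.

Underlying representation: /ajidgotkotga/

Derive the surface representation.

/d/ before /g/ (velar) → [g]
/t/ before /k/ (velar) → [k]
/t/ before /g/ (velar) → [k]

[ajiggokkokga]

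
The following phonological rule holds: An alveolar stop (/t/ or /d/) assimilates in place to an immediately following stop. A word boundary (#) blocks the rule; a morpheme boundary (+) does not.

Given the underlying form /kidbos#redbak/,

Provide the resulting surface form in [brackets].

/d/ before /b/ (labial) → [b]
/d/ before /b/ (labial) → [b]

[kibbos#rebbak]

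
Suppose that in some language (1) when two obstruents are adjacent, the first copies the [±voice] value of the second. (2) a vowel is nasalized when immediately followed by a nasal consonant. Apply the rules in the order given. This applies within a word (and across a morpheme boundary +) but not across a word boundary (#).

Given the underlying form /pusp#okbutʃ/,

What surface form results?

[pusp#ogbutʃ]

Rule 1: /k/ before /b/ (voiced) → [g]
After rule 1: pusp#ogbutʃ
Rule 2: no segment meets the rule's conditions; no change.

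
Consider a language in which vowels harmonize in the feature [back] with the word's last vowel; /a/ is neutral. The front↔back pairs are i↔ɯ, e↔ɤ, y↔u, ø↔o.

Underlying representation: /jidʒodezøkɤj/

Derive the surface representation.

[jɯdʒodɤzokɤj]

/i/ harmonizes with /ɤ/ ([+back]) → [ɯ]
/e/ harmonizes with /ɤ/ ([+back]) → [ɤ]
/ø/ harmonizes with /ɤ/ ([+back]) → [o]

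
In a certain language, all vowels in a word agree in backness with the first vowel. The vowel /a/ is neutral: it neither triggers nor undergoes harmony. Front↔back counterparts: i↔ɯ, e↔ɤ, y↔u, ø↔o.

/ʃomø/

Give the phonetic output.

/ø/ harmonizes with /o/ ([+back]) → [o]

[ʃomo]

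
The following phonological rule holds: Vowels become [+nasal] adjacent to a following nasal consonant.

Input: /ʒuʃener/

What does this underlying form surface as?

[ʒuʃẽner]

/e/ before nasal /n/ → [ẽ]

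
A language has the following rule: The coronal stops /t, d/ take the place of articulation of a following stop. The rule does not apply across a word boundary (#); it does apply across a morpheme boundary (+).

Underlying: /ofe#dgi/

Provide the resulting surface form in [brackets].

/d/ before /g/ (velar) → [g]

[ofe#ggi]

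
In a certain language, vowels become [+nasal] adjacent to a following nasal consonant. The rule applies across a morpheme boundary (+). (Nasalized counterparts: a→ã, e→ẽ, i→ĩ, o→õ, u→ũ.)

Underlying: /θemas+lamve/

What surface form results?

/e/ before nasal /m/ → [ẽ]
/a/ before nasal /m/ → [ã]

[θẽmas+lãmve]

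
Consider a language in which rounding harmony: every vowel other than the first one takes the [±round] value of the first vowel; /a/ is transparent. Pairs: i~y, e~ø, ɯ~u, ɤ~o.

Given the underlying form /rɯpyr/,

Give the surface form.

/y/ harmonizes with /ɯ/ ([-round]) → [i]

[rɯpir]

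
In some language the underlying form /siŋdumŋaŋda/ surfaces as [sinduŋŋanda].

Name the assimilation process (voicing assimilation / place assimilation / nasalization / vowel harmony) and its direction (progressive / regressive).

place assimilation, regressive

/ŋ/→[n] /m/→[ŋ] /ŋ/→[n].
Each target copies a feature from the following segment, so the direction is regressive.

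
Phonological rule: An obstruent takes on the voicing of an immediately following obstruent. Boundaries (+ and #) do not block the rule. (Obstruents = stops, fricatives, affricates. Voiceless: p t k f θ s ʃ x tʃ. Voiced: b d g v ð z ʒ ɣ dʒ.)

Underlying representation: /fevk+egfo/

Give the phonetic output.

/v/ before /k/ (voiceless) → [f]
/g/ before /f/ (voiceless) → [k]

[fefk+ekfo]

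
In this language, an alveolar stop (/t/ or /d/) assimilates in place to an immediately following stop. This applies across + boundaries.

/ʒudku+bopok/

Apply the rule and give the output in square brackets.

[ʒugku+bopok]

/d/ before /k/ (velar) → [g]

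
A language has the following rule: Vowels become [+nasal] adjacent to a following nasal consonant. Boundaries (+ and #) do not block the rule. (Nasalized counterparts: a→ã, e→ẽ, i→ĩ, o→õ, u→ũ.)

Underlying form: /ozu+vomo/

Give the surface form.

/o/ before nasal /m/ → [õ]

[ozu+võmo]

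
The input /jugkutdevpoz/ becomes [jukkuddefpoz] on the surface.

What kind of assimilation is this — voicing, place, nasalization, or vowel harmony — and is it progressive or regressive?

/g/→[k] /t/→[d] /v/→[f].
Each target copies a feature from the following segment, so the direction is regressive.

voicing assimilation, regressive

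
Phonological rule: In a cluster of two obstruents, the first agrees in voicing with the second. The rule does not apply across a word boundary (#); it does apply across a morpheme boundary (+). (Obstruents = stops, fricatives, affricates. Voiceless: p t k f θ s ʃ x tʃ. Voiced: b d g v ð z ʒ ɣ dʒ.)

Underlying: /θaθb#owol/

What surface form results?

/θ/ before /b/ (voiced) → [ð]

[θaðb#owol]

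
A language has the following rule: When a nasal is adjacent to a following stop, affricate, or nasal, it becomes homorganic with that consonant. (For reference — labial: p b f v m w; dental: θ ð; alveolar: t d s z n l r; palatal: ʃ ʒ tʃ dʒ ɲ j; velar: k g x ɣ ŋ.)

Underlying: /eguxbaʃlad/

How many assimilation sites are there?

0

No segment meets the rule's conditions.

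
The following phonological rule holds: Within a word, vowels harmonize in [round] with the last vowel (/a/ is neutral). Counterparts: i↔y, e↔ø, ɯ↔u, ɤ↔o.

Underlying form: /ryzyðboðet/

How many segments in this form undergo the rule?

/y/ harmonizes with /e/ ([-round]) → [i]
/y/ harmonizes with /e/ ([-round]) → [i]
/o/ harmonizes with /e/ ([-round]) → [ɤ]
3 segments change.

3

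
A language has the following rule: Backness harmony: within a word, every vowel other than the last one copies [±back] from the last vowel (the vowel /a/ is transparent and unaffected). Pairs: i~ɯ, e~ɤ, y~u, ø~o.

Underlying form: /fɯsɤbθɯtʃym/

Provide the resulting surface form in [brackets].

[fisebθitʃym]

/ɯ/ harmonizes with /y/ ([-back]) → [i]
/ɤ/ harmonizes with /y/ ([-back]) → [e]
/ɯ/ harmonizes with /y/ ([-back]) → [i]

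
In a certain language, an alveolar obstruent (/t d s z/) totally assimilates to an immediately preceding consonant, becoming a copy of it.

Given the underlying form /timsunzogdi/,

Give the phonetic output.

/s/ after /m/ → [m] (total assimilation)
/z/ after /n/ → [n] (total assimilation)
/d/ after /g/ → [g] (total assimilation)

[timmunnoggi]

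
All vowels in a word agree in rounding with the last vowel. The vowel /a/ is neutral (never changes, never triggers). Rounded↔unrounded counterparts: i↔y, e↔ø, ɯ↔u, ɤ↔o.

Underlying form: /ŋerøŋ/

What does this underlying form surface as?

/e/ harmonizes with /ø/ ([+round]) → [ø]

[ŋørøŋ]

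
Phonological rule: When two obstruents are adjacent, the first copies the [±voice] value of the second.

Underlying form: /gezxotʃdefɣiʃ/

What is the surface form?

/z/ before /x/ (voiceless) → [s]
/tʃ/ before /d/ (voiced) → [dʒ]
/f/ before /ɣ/ (voiced) → [v]

[gesxodʒdevɣiʃ]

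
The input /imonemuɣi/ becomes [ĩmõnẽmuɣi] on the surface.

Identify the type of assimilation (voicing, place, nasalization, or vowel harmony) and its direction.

/i/→[ĩ] /o/→[õ] /e/→[ẽ].
Each target copies a feature from the following segment, so the direction is regressive.

nasalization, regressive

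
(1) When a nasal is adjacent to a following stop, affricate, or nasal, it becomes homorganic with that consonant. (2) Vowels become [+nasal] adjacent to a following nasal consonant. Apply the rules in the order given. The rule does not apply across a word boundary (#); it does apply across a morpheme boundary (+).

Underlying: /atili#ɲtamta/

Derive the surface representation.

[atili#ntãnta]

Rule 1: /ɲ/ before /t/ (alveolar) → [n]
Rule 1: /m/ before /t/ (alveolar) → [n]
After rule 1: atili#ntanta
Rule 2: /a/ before nasal /n/ → [ã]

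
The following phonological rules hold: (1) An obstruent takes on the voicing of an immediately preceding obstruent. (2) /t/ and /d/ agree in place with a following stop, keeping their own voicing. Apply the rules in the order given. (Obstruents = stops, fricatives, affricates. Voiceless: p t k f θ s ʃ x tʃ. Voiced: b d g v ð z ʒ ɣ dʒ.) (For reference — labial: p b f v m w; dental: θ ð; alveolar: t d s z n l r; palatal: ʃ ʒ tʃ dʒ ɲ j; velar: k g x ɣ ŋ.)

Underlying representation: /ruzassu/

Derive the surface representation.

Rule 1: no segment meets the rule's conditions; no change.
After rule 1: ruzassu
Rule 2: no segment meets the rule's conditions; no change.

[ruzassu]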